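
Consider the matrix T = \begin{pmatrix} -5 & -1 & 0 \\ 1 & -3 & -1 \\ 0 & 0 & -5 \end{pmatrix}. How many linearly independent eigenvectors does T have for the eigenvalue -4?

1

T + 4I = [[-1, -1, 0], [1, 1, -1], [0, 0, -1]].
This matrix has rank 2, so its null space has dimension 3 − 2 = 1.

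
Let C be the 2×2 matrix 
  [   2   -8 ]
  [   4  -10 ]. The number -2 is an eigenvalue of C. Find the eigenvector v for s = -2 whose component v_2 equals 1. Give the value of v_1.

C + 2I = [[4, -8], [4, -8]].
Solving (C + 2I)v = 0 gives the eigenspace spanned by (2, 1).
With v_2 = 1, v = (2, 1), so v_1 = 2.

2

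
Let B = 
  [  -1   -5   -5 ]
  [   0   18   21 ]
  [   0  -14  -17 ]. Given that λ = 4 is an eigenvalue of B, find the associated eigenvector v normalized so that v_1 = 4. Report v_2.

B − 4I = [[-5, -5, -5], [0, 14, 21], [0, -14, -21]].
Solving (B − 4I)v = 0 gives the eigenspace spanned by (4, -12, 8).
With v_1 = 4, v = (4, -12, 8), so v_2 = -12.

-12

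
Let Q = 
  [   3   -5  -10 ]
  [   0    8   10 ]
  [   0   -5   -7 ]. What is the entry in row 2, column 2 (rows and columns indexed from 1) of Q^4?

Characteristic polynomial: s^3 - 4s^2 - 3s + 18 = (s - 3)^2(s + 2), so the eigenvalues are -2, 3, 3.
s=-2: eigenvector (1, -1, 1).
s=3: eigenvector (-1, 2, -1).
s=3: eigenvector (0, -2, 1).
P = [[1, -1, 0], [-1, 2, -2], [1, -1, 1]], D = diag(-2, 3, 3), P⁻¹ = [[0, 1, 2], [-1, 1, 2], [-1, 0, 1]].
Q⁴ = P·diag(16, 81, 81)·P⁻¹ = [[81, -65, -130], [0, 146, 130], [0, -65, -49]].
The requested entry is 146.

146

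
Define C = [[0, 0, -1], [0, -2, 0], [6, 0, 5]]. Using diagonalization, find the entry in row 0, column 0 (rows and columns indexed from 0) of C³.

-30

Characteristic polynomial: s^3 - 3s^2 - 4s + 12 = (s - 3)(s - 2)(s + 2), so the eigenvalues are -2, 2, 3.
s=2: eigenvector (1, 0, -2).
s=-2: eigenvector (0, 1, 0).
s=3: eigenvector (-1, 0, 3).
P = [[1, 0, -1], [0, 1, 0], [-2, 0, 3]], D = diag(2, -2, 3), P⁻¹ = [[3, 0, 1], [0, 1, 0], [2, 0, 1]].
C³ = P·diag(8, -8, 27)·P⁻¹ = [[-30, 0, -19], [0, -8, 0], [114, 0, 65]].
The requested entry is -30.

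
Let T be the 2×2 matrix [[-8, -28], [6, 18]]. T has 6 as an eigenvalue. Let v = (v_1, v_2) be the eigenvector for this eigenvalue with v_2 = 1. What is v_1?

T − 6I = [[-14, -28], [6, 12]].
Solving (T − 6I)v = 0 gives the eigenspace spanned by (-2, 1).
With v_2 = 1, v = (-2, 1), so v_1 = -2.

-2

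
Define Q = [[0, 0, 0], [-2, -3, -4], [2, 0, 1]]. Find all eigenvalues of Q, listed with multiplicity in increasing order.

-3, 0, 1

Characteristic polynomial: p(μ) = μ^3 + 2μ^2 - 3μ = μ(μ - 1)(μ + 3).
Roots (with multiplicity): -3, 0, 1.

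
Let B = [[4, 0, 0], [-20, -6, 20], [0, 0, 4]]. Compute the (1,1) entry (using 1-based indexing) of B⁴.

256

Characteristic polynomial: r^3 - 2r^2 - 32r + 96 = (r - 4)^2(r + 6), so the eigenvalues are -6, 4, 4.
r=4: eigenvector (1, -2, 0).
r=-6: eigenvector (0, 1, 0).
r=4: eigenvector (0, 2, 1).
P = [[1, 0, 0], [-2, 1, 2], [0, 0, 1]], D = diag(4, -6, 4), P⁻¹ = [[1, 0, 0], [2, 1, -2], [0, 0, 1]].
B⁴ = P·diag(256, 1296, 256)·P⁻¹ = [[256, 0, 0], [2080, 1296, -2080], [0, 0, 256]].
The requested entry is 256.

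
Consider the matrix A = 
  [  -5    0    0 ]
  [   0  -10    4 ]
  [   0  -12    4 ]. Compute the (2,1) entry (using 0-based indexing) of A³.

-336

Characteristic polynomial: t^3 + 11t^2 + 38t + 40 = (t + 2)(t + 4)(t + 5), so the eigenvalues are -5, -4, -2.
t=-5: eigenvector (1, 0, 0).
t=-4: eigenvector (0, -2, -3).
t=-2: eigenvector (0, 1, 2).
P = [[1, 0, 0], [0, -2, 1], [0, -3, 2]], D = diag(-5, -4, -2), P⁻¹ = [[1, 0, 0], [0, -2, 1], [0, -3, 2]].
A³ = P·diag(-125, -64, -8)·P⁻¹ = [[-125, 0, 0], [0, -232, 112], [0, -336, 160]].
The requested entry is -336.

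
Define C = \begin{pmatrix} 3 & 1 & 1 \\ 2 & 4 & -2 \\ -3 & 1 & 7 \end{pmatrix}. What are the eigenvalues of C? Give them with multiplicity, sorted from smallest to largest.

Characteristic polynomial: p(t) = t^3 - 14t^2 + 64t - 96 = (t - 6)(t - 4)^2.
Roots (with multiplicity): 4, 4, 6.

4, 4, 6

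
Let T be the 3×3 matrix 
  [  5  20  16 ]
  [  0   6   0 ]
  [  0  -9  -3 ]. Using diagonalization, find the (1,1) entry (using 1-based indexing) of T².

Characteristic polynomial: r^3 - 8r^2 - 3r + 90 = (r - 6)(r - 5)(r + 3), so the eigenvalues are -3, 5, 6.
r=5: eigenvector (1, 0, 0).
r=6: eigenvector (4, 1, -1).
r=-3: eigenvector (-2, 0, 1).
P = [[1, 4, -2], [0, 1, 0], [0, -1, 1]], D = diag(5, 6, -3), P⁻¹ = [[1, -2, 2], [0, 1, 0], [0, 1, 1]].
T² = P·diag(25, 36, 9)·P⁻¹ = [[25, 76, 32], [0, 36, 0], [0, -27, 9]].
The requested entry is 25.

25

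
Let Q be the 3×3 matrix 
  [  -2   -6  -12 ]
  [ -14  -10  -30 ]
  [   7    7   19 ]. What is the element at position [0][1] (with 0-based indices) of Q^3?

-72

Characteristic polynomial: s^3 - 7s^2 + 2s + 40 = (s - 5)(s - 4)(s + 2), so the eigenvalues are -2, 4, 5.
s=-2: eigenvector (1, 2, -1).
s=4: eigenvector (-1, 1, 0).
s=5: eigenvector (0, -2, 1).
P = [[1, -1, 0], [2, 1, -2], [-1, 0, 1]], D = diag(-2, 4, 5), P⁻¹ = [[1, 1, 2], [0, 1, 2], [1, 1, 3]].
Q³ = P·diag(-8, 64, 125)·P⁻¹ = [[-8, -72, -144], [-266, -202, -654], [133, 133, 391]].
The requested entry is -72.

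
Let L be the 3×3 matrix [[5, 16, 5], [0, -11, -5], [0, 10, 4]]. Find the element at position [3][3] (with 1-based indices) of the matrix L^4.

-1294

Characteristic polynomial: r^3 + 2r^2 - 29r - 30 = (r - 5)(r + 1)(r + 6), so the eigenvalues are -6, -1, 5.
r=5: eigenvector (1, 0, 0).
r=-1: eigenvector (-1, 1, -2).
r=-6: eigenvector (-1, 1, -1).
P = [[1, -1, -1], [0, 1, 1], [0, -2, -1]], D = diag(5, -1, -6), P⁻¹ = [[1, 1, 0], [0, -1, -1], [0, 2, 1]].
L⁴ = P·diag(625, 1, 1296)·P⁻¹ = [[625, -1966, -1295], [0, 2591, 1295], [0, -2590, -1294]].
The requested entry is -1294.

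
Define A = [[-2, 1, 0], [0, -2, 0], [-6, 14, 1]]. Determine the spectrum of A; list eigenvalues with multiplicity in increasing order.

-2, -2, 1

Characteristic polynomial: p(μ) = μ^3 + 3μ^2 - 4 = (μ - 1)(μ + 2)^2.
Roots (with multiplicity): -2, -2, 1.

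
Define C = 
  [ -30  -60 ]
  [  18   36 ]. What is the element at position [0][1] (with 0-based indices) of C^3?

Characteristic polynomial: μ^2 - 6μ = μ(μ - 6), so the eigenvalues are 0, 6.
μ=0: eigenvector (-2, 1).
μ=6: eigenvector (-5, 3).
P = [[-2, -5], [1, 3]], D = diag(0, 6), P⁻¹ = [[-3, -5], [1, 2]].
C³ = P·diag(0, 216)·P⁻¹ = [[-1080, -2160], [648, 1296]].
The requested entry is -2160.

-2160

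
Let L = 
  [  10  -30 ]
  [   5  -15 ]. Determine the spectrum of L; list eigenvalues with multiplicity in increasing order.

-5, 0

Characteristic polynomial: p(μ) = μ^2 + 5μ = μ(μ + 5).
Roots (with multiplicity): -5, 0.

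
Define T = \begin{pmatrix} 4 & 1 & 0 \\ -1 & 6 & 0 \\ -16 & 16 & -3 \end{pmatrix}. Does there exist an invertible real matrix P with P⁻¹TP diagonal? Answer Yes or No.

No

Characteristic polynomial: p(r) = r^3 - 7r^2 - 5r + 75 = (r - 5)^2(r + 3).
r = 5 has algebraic multiplicity 2; rank(T − 5I) = 2, so geometric multiplicity = 1.
Geometric multiplicity < algebraic multiplicity, so T is not diagonalizable.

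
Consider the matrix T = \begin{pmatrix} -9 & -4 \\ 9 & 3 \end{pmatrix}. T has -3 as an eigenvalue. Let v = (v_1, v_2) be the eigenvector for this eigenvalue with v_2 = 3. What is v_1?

T + 3I = [[-6, -4], [9, 6]].
Solving (T + 3I)v = 0 gives the eigenspace spanned by (-2, 3).
With v_2 = 3, v = (-2, 3), so v_1 = -2.

-2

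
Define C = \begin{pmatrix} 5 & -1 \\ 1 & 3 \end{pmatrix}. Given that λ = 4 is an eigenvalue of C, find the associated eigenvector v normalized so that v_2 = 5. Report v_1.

5

C − 4I = [[1, -1], [1, -1]].
Solving (C − 4I)v = 0 gives the eigenspace spanned by (5, 5).
With v_2 = 5, v = (5, 5), so v_1 = 5.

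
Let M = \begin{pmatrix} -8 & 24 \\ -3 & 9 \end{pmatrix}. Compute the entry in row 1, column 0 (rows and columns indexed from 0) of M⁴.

-3

Characteristic polynomial: r^2 - r = r(r - 1), so the eigenvalues are 0, 1.
r=1: eigenvector (-8, -3).
r=0: eigenvector (3, 1).
P = [[-8, 3], [-3, 1]], D = diag(1, 0), P⁻¹ = [[1, -3], [3, -8]].
M⁴ = P·diag(1, 0)·P⁻¹ = [[-8, 24], [-3, 9]].
The requested entry is -3.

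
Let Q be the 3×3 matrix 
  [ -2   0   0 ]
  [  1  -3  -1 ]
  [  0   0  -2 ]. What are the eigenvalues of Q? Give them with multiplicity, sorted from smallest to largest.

Characteristic polynomial: p(r) = r^3 + 7r^2 + 16r + 12 = (r + 2)^2(r + 3).
Roots (with multiplicity): -3, -2, -2.

-3, -2, -2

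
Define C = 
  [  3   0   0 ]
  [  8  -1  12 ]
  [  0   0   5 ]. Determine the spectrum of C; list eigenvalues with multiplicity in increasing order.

Characteristic polynomial: p(λ) = λ^3 - 7λ^2 + 7λ + 15 = (λ - 5)(λ - 3)(λ + 1).
Roots (with multiplicity): -1, 3, 5.

-1, 3, 5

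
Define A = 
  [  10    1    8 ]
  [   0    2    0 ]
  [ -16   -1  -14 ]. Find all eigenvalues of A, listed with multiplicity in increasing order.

Characteristic polynomial: p(λ) = λ^3 + 2λ^2 - 20λ + 24 = (λ - 2)^2(λ + 6).
Roots (with multiplicity): -6, 2, 2.

-6, 2, 2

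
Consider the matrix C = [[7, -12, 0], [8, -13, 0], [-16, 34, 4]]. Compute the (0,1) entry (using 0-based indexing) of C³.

-372

Characteristic polynomial: λ^3 + 2λ^2 - 19λ - 20 = (λ - 4)(λ + 1)(λ + 5), so the eigenvalues are -5, -1, 4.
λ=-5: eigenvector (1, 1, -2).
λ=-1: eigenvector (3, 2, -4).
λ=4: eigenvector (0, 0, 1).
P = [[1, 3, 0], [1, 2, 0], [-2, -4, 1]], D = diag(-5, -1, 4), P⁻¹ = [[-2, 3, 0], [1, -1, 0], [0, 2, 1]].
C³ = P·diag(-125, -1, 64)·P⁻¹ = [[247, -372, 0], [248, -373, 0], [-496, 874, 64]].
The requested entry is -372.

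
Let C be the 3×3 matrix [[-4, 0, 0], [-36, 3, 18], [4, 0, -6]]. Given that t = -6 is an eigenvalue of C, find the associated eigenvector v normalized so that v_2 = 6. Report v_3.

C + 6I = [[2, 0, 0], [-36, 9, 18], [4, 0, 0]].
Solving (C + 6I)v = 0 gives the eigenspace spanned by (0, 6, -3).
With v_2 = 6, v = (0, 6, -3), so v_3 = -3.

-3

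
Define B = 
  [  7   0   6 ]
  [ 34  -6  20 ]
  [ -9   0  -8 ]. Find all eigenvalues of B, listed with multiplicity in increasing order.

Characteristic polynomial: p(t) = t^3 + 7t^2 + 4t - 12 = (t - 1)(t + 2)(t + 6).
Roots (with multiplicity): -6, -2, 1.

-6, -2, 1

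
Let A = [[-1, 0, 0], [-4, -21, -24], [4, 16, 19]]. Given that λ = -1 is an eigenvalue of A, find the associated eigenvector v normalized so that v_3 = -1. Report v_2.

1

A + 1I = [[0, 0, 0], [-4, -20, -24], [4, 16, 20]].
Solving (A + 1I)v = 0 gives the eigenspace spanned by (1, 1, -1).
With v_3 = -1, v = (1, 1, -1), so v_2 = 1.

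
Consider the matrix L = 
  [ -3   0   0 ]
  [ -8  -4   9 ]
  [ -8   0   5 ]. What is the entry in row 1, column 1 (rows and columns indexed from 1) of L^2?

Characteristic polynomial: μ^3 + 2μ^2 - 23μ - 60 = (μ - 5)(μ + 3)(μ + 4), so the eigenvalues are -4, -3, 5.
μ=-3: eigenvector (1, 1, 1).
μ=-4: eigenvector (0, 1, 0).
μ=5: eigenvector (0, 1, 1).
P = [[1, 0, 0], [1, 1, 1], [1, 0, 1]], D = diag(-3, -4, 5), P⁻¹ = [[1, 0, 0], [0, 1, -1], [-1, 0, 1]].
L² = P·diag(9, 16, 25)·P⁻¹ = [[9, 0, 0], [-16, 16, 9], [-16, 0, 25]].
The requested entry is 9.

9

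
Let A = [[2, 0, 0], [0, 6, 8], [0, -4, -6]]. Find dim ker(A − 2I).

2

A − 2I = [[0, 0, 0], [0, 4, 8], [0, -4, -8]].
This matrix has rank 1, so its null space has dimension 3 − 1 = 2.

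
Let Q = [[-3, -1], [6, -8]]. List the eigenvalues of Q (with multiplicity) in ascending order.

-6, -5

Characteristic polynomial: p(λ) = λ^2 + 11λ + 30 = (λ + 5)(λ + 6).
Roots (with multiplicity): -6, -5.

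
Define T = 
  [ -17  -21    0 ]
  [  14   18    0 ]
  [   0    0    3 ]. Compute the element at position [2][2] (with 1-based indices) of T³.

Characteristic polynomial: λ^3 - 4λ^2 - 9λ + 36 = (λ - 4)(λ - 3)(λ + 3), so the eigenvalues are -3, 3, 4.
λ=4: eigenvector (1, -1, 0).
λ=-3: eigenvector (3, -2, 0).
λ=3: eigenvector (0, 0, 1).
P = [[1, 3, 0], [-1, -2, 0], [0, 0, 1]], D = diag(4, -3, 3), P⁻¹ = [[-2, -3, 0], [1, 1, 0], [0, 0, 1]].
T³ = P·diag(64, -27, 27)·P⁻¹ = [[-209, -273, 0], [182, 246, 0], [0, 0, 27]].
The requested entry is 246.

246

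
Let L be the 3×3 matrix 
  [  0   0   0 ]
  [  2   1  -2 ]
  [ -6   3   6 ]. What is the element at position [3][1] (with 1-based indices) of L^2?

-30

Characteristic polynomial: μ^3 - 7μ^2 + 12μ = μ(μ - 4)(μ - 3), so the eigenvalues are 0, 3, 4.
μ=0: eigenvector (1, 0, 1).
μ=3: eigenvector (0, 1, -1).
μ=4: eigenvector (0, -2, 3).
P = [[1, 0, 0], [0, 1, -2], [1, -1, 3]], D = diag(0, 3, 4), P⁻¹ = [[1, 0, 0], [-2, 3, 2], [-1, 1, 1]].
L² = P·diag(0, 9, 16)·P⁻¹ = [[0, 0, 0], [14, -5, -14], [-30, 21, 30]].
The requested entry is -30.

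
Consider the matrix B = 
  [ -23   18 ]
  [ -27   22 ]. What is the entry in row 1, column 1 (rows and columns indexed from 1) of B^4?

1363

Characteristic polynomial: s^2 + s - 20 = (s - 4)(s + 5), so the eigenvalues are -5, 4.
s=-5: eigenvector (1, 1).
s=4: eigenvector (2, 3).
P = [[1, 2], [1, 3]], D = diag(-5, 4), P⁻¹ = [[3, -2], [-1, 1]].
B⁴ = P·diag(625, 256)·P⁻¹ = [[1363, -738], [1107, -482]].
The requested entry is 1363.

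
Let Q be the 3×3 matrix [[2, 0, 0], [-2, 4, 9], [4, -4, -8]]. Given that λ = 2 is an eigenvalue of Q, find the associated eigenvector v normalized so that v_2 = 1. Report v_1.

1

Q − 2I = [[0, 0, 0], [-2, 2, 9], [4, -4, -10]].
Solving (Q − 2I)v = 0 gives the eigenspace spanned by (1, 1, 0).
With v_2 = 1, v = (1, 1, 0), so v_1 = 1.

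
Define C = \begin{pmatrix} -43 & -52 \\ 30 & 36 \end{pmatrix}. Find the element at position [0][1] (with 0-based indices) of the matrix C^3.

Characteristic polynomial: r^2 + 7r + 12 = (r + 3)(r + 4), so the eigenvalues are -4, -3.
r=-3: eigenvector (-13, 10).
r=-4: eigenvector (4, -3).
P = [[-13, 4], [10, -3]], D = diag(-3, -4), P⁻¹ = [[3, 4], [10, 13]].
C³ = P·diag(-27, -64)·P⁻¹ = [[-1507, -1924], [1110, 1416]].
The requested entry is -1924.

-1924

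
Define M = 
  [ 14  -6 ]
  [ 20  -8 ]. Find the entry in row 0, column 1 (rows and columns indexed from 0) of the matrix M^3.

Characteristic polynomial: λ^2 - 6λ + 8 = (λ - 4)(λ - 2), so the eigenvalues are 2, 4.
λ=2: eigenvector (1, 2).
λ=4: eigenvector (-3, -5).
P = [[1, -3], [2, -5]], D = diag(2, 4), P⁻¹ = [[-5, 3], [-2, 1]].
M³ = P·diag(8, 64)·P⁻¹ = [[344, -168], [560, -272]].
The requested entry is -168.

-168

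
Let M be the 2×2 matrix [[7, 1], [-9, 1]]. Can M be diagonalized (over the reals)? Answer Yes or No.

No

Characteristic polynomial: p(μ) = μ^2 - 8μ + 16 = (μ - 4)^2.
μ = 4 has algebraic multiplicity 2; rank(M − 4I) = 1, so geometric multiplicity = 1.
Geometric multiplicity < algebraic multiplicity, so M is not diagonalizable.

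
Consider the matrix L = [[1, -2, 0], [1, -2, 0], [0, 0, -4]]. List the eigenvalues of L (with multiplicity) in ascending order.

Characteristic polynomial: p(λ) = λ^3 + 5λ^2 + 4λ = λ(λ + 1)(λ + 4).
Roots (with multiplicity): -4, -1, 0.

-4, -1, 0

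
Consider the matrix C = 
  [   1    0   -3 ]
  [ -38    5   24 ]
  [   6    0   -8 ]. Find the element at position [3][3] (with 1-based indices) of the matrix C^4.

Characteristic polynomial: s^3 + 2s^2 - 25s - 50 = (s - 5)(s + 2)(s + 5), so the eigenvalues are -5, -2, 5.
s=-5: eigenvector (-1, 1, -2).
s=5: eigenvector (0, 1, 0).
s=-2: eigenvector (1, 2, 1).
P = [[-1, 0, 1], [1, 1, 2], [-2, 0, 1]], D = diag(-5, 5, -2), P⁻¹ = [[1, 0, -1], [-5, 1, 3], [2, 0, -1]].
C⁴ = P·diag(625, 625, 16)·P⁻¹ = [[-593, 0, 609], [-2436, 625, 1218], [-1218, 0, 1234]].
The requested entry is 1234.

1234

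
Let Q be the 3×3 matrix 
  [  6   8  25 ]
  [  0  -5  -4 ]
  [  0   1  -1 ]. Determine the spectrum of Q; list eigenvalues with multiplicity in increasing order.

Characteristic polynomial: p(μ) = μ^3 - 27μ - 54 = (μ - 6)(μ + 3)^2.
Roots (with multiplicity): -3, -3, 6.

-3, -3, 6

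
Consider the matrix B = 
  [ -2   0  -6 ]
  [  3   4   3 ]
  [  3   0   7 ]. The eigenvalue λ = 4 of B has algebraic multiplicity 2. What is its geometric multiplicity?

2

B − 4I = [[-6, 0, -6], [3, 0, 3], [3, 0, 3]].
This matrix has rank 1, so its null space has dimension 3 − 1 = 2.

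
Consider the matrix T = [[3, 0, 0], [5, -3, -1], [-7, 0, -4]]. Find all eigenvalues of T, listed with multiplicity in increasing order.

Characteristic polynomial: p(λ) = λ^3 + 4λ^2 - 9λ - 36 = (λ - 3)(λ + 3)(λ + 4).
Roots (with multiplicity): -4, -3, 3.

-4, -3, 3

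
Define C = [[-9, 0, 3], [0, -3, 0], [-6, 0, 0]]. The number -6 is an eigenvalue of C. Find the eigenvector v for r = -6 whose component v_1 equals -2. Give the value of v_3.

-2

C + 6I = [[-3, 0, 3], [0, 3, 0], [-6, 0, 6]].
Solving (C + 6I)v = 0 gives the eigenspace spanned by (-2, 0, -2).
With v_1 = -2, v = (-2, 0, -2), so v_3 = -2.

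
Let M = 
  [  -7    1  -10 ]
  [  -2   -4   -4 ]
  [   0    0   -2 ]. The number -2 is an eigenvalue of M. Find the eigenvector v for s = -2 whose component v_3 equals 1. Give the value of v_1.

-2

M + 2I = [[-5, 1, -10], [-2, -2, -4], [0, 0, 0]].
Solving (M + 2I)v = 0 gives the eigenspace spanned by (-2, 0, 1).
With v_3 = 1, v = (-2, 0, 1), so v_1 = -2.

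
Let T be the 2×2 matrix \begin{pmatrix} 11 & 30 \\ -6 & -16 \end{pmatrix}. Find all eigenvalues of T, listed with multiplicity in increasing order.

Characteristic polynomial: p(λ) = λ^2 + 5λ + 4 = (λ + 1)(λ + 4).
Roots (with multiplicity): -4, -1.

-4, -1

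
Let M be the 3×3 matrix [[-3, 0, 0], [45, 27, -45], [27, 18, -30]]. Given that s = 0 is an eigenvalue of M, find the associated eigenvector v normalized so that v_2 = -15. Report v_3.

M = [[-3, 0, 0], [45, 27, -45], [27, 18, -30]].
Solving (M)v = 0 gives the eigenspace spanned by (0, -15, -9).
With v_2 = -15, v = (0, -15, -9), so v_3 = -9.

-9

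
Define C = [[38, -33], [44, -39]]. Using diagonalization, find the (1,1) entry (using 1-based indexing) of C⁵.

35828

Characteristic polynomial: r^2 + r - 30 = (r - 5)(r + 6), so the eigenvalues are -6, 5.
r=5: eigenvector (1, 1).
r=-6: eigenvector (3, 4).
P = [[1, 3], [1, 4]], D = diag(5, -6), P⁻¹ = [[4, -3], [-1, 1]].
C⁵ = P·diag(3125, -7776)·P⁻¹ = [[35828, -32703], [43604, -40479]].
The requested entry is 35828.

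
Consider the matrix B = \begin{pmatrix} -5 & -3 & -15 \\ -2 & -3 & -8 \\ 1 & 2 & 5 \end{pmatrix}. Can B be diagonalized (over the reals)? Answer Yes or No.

No

Characteristic polynomial: p(t) = t^3 + 3t^2 - 4 = (t - 1)(t + 2)^2.
t = -2 has algebraic multiplicity 2; rank(B + 2I) = 2, so geometric multiplicity = 1.
Geometric multiplicity < algebraic multiplicity, so B is not diagonalizable.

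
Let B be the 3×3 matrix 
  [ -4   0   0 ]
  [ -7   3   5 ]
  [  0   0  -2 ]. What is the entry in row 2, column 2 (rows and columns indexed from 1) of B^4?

Characteristic polynomial: λ^3 + 3λ^2 - 10λ - 24 = (λ - 3)(λ + 2)(λ + 4), so the eigenvalues are -4, -2, 3.
λ=-4: eigenvector (1, 1, 0).
λ=3: eigenvector (0, 1, 0).
λ=-2: eigenvector (0, -1, 1).
P = [[1, 0, 0], [1, 1, -1], [0, 0, 1]], D = diag(-4, 3, -2), P⁻¹ = [[1, 0, 0], [-1, 1, 1], [0, 0, 1]].
B⁴ = P·diag(256, 81, 16)·P⁻¹ = [[256, 0, 0], [175, 81, 65], [0, 0, 16]].
The requested entry is 81.

81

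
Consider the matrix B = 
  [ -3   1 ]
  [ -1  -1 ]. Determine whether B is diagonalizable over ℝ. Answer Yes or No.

No

Characteristic polynomial: p(s) = s^2 + 4s + 4 = (s + 2)^2.
s = -2 has algebraic multiplicity 2; rank(B + 2I) = 1, so geometric multiplicity = 1.
Geometric multiplicity < algebraic multiplicity, so B is not diagonalizable.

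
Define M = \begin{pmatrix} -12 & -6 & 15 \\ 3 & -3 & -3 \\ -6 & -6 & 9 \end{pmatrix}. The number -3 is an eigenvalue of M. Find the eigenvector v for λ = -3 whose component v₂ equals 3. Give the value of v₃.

3

M + 3I = [[-9, -6, 15], [3, 0, -3], [-6, -6, 12]].
Solving (M + 3I)v = 0 gives the eigenspace spanned by (3, 3, 3).
With v₂ = 3, v = (3, 3, 3), so v₃ = 3.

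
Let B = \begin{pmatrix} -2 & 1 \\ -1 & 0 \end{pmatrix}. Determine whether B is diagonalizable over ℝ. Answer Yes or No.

Characteristic polynomial: p(r) = r^2 + 2r + 1 = (r + 1)^2.
r = -1 has algebraic multiplicity 2; rank(B + 1I) = 1, so geometric multiplicity = 1.
Geometric multiplicity < algebraic multiplicity, so B is not diagonalizable.

No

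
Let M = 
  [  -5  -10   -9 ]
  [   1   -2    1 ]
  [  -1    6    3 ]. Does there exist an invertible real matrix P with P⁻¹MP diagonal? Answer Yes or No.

No

Characteristic polynomial: p(μ) = μ^3 + 4μ^2 - 16μ - 64 = (μ - 4)(μ + 4)^2.
μ = -4 has algebraic multiplicity 2; rank(M + 4I) = 2, so geometric multiplicity = 1.
Geometric multiplicity < algebraic multiplicity, so M is not diagonalizable.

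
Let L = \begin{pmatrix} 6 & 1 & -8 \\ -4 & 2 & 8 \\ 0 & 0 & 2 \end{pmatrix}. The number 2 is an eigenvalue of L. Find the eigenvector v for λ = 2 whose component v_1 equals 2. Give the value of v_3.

1

L − 2I = [[4, 1, -8], [-4, 0, 8], [0, 0, 0]].
Solving (L − 2I)v = 0 gives the eigenspace spanned by (2, 0, 1).
With v_1 = 2, v = (2, 0, 1), so v_3 = 1.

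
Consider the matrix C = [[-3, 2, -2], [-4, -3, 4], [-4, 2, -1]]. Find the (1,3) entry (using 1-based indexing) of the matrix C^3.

Characteristic polynomial: λ^3 + 7λ^2 + 7λ - 15 = (λ - 1)(λ + 3)(λ + 5), so the eigenvalues are -5, -3, 1.
λ=1: eigenvector (0, -1, -1).
λ=-3: eigenvector (1, 1, 1).
λ=-5: eigenvector (1, 0, 1).
P = [[0, 1, 1], [-1, 1, 0], [-1, 1, 1]], D = diag(1, -3, -5), P⁻¹ = [[1, 0, -1], [1, 1, -1], [0, -1, 1]].
C³ = P·diag(1, -27, -125)·P⁻¹ = [[-27, 98, -98], [-28, -27, 28], [-28, 98, -97]].
The requested entry is -98.

-98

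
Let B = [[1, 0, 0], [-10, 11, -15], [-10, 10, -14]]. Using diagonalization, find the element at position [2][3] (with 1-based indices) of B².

Characteristic polynomial: μ^3 + 2μ^2 - 7μ + 4 = (μ - 1)^2(μ + 4), so the eigenvalues are -4, 1, 1.
μ=1: eigenvector (1, -2, -2).
μ=1: eigenvector (0, 3, 2).
μ=-4: eigenvector (0, 1, 1).
P = [[1, 0, 0], [-2, 3, 1], [-2, 2, 1]], D = diag(1, 1, -4), P⁻¹ = [[1, 0, 0], [0, 1, -1], [2, -2, 3]].
B² = P·diag(1, 1, 16)·P⁻¹ = [[1, 0, 0], [30, -29, 45], [30, -30, 46]].
The requested entry is 45.

45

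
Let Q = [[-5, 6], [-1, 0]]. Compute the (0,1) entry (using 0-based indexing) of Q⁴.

Characteristic polynomial: s^2 + 5s + 6 = (s + 2)(s + 3), so the eigenvalues are -3, -2.
s=-3: eigenvector (3, 1).
s=-2: eigenvector (-2, -1).
P = [[3, -2], [1, -1]], D = diag(-3, -2), P⁻¹ = [[1, -2], [1, -3]].
Q⁴ = P·diag(81, 16)·P⁻¹ = [[211, -390], [65, -114]].
The requested entry is -390.

-390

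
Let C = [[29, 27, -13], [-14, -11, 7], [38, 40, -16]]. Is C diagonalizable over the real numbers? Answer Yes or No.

No

Characteristic polynomial: p(λ) = λ^3 - 2λ^2 - 15λ + 36 = (λ - 3)^2(λ + 4).
λ = 3 has algebraic multiplicity 2; rank(C − 3I) = 2, so geometric multiplicity = 1.
Geometric multiplicity < algebraic multiplicity, so C is not diagonalizable.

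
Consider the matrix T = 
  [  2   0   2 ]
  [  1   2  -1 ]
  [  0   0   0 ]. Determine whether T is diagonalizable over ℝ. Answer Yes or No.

Characteristic polynomial: p(μ) = μ^3 - 4μ^2 + 4μ = μ(μ - 2)^2.
μ = 2 has algebraic multiplicity 2; rank(T − 2I) = 2, so geometric multiplicity = 1.
Geometric multiplicity < algebraic multiplicity, so T is not diagonalizable.

No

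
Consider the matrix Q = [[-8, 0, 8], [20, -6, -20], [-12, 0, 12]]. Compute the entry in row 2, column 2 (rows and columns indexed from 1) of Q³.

-216

Characteristic polynomial: μ^3 + 2μ^2 - 24μ = μ(μ - 4)(μ + 6), so the eigenvalues are -6, 0, 4.
μ=-6: eigenvector (0, 1, 0).
μ=0: eigenvector (1, 0, 1).
μ=4: eigenvector (2, -2, 3).
P = [[0, 1, 2], [1, 0, -2], [0, 1, 3]], D = diag(-6, 0, 4), P⁻¹ = [[-2, 1, 2], [3, 0, -2], [-1, 0, 1]].
Q³ = P·diag(-216, 0, 64)·P⁻¹ = [[-128, 0, 128], [560, -216, -560], [-192, 0, 192]].
The requested entry is -216.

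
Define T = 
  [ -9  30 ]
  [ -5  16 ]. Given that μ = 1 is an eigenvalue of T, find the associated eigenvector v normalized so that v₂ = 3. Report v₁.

9

T − 1I = [[-10, 30], [-5, 15]].
Solving (T − 1I)v = 0 gives the eigenspace spanned by (9, 3).
With v₂ = 3, v = (9, 3), so v₁ = 9.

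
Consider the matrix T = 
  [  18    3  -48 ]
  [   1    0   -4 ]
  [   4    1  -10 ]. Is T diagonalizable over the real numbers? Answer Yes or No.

No

Characteristic polynomial: p(μ) = μ^3 - 8μ^2 + 13μ - 6 = (μ - 6)(μ - 1)^2.
μ = 1 has algebraic multiplicity 2; rank(T − 1I) = 2, so geometric multiplicity = 1.
Geometric multiplicity < algebraic multiplicity, so T is not diagonalizable.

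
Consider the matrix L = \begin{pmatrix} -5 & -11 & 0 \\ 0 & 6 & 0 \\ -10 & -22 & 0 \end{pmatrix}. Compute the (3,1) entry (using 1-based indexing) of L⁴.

1250

Characteristic polynomial: r^3 - r^2 - 30r = r(r - 6)(r + 5), so the eigenvalues are -5, 0, 6.
r=6: eigenvector (-1, 1, -2).
r=-5: eigenvector (1, 0, 2).
r=0: eigenvector (0, 0, 1).
P = [[-1, 1, 0], [1, 0, 0], [-2, 2, 1]], D = diag(6, -5, 0), P⁻¹ = [[0, 1, 0], [1, 1, 0], [-2, 0, 1]].
L⁴ = P·diag(1296, 625, 0)·P⁻¹ = [[625, -671, 0], [0, 1296, 0], [1250, -1342, 0]].
The requested entry is 1250.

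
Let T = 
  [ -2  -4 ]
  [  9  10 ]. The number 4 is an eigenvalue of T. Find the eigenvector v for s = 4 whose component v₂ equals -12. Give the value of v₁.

8

T − 4I = [[-6, -4], [9, 6]].
Solving (T − 4I)v = 0 gives the eigenspace spanned by (8, -12).
With v₂ = -12, v = (8, -12), so v₁ = 8.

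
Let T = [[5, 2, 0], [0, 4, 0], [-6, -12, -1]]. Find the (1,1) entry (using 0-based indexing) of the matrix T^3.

Characteristic polynomial: μ^3 - 8μ^2 + 11μ + 20 = (μ - 5)(μ - 4)(μ + 1), so the eigenvalues are -1, 4, 5.
μ=5: eigenvector (1, 0, -1).
μ=4: eigenvector (-2, 1, 0).
μ=-1: eigenvector (0, 0, 1).
P = [[1, -2, 0], [0, 1, 0], [-1, 0, 1]], D = diag(5, 4, -1), P⁻¹ = [[1, 2, 0], [0, 1, 0], [1, 2, 1]].
T³ = P·diag(125, 64, -1)·P⁻¹ = [[125, 122, 0], [0, 64, 0], [-126, -252, -1]].
The requested entry is 64.

64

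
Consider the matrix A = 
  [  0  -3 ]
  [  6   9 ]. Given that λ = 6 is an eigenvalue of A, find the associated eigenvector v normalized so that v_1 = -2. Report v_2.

4

A − 6I = [[-6, -3], [6, 3]].
Solving (A − 6I)v = 0 gives the eigenspace spanned by (-2, 4).
With v_1 = -2, v = (-2, 4), so v_2 = 4.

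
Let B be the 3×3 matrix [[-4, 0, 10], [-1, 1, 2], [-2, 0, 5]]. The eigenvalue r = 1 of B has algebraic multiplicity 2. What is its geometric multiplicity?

B − 1I = [[-5, 0, 10], [-1, 0, 2], [-2, 0, 4]].
This matrix has rank 1, so its null space has dimension 3 − 1 = 2.

2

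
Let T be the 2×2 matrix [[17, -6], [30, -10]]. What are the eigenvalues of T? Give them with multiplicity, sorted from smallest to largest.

Characteristic polynomial: p(r) = r^2 - 7r + 10 = (r - 5)(r - 2).
Roots (with multiplicity): 2, 5.

2, 5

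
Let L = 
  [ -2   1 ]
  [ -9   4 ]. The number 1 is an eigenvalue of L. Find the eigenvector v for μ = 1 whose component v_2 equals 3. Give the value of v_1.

L − 1I = [[-3, 1], [-9, 3]].
Solving (L − 1I)v = 0 gives the eigenspace spanned by (1, 3).
With v_2 = 3, v = (1, 3), so v_1 = 1.

1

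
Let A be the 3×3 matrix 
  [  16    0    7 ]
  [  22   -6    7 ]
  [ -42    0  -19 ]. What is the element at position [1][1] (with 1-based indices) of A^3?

274

Characteristic polynomial: s^3 + 9s^2 + 8s - 60 = (s - 2)(s + 5)(s + 6), so the eigenvalues are -6, -5, 2.
s=2: eigenvector (1, 1, -2).
s=-5: eigenvector (-1, -1, 3).
s=-6: eigenvector (0, 1, 0).
P = [[1, -1, 0], [1, -1, 1], [-2, 3, 0]], D = diag(2, -5, -6), P⁻¹ = [[3, 0, 1], [2, 0, 1], [-1, 1, 0]].
A³ = P·diag(8, -125, -216)·P⁻¹ = [[274, 0, 133], [490, -216, 133], [-798, 0, -391]].
The requested entry is 274.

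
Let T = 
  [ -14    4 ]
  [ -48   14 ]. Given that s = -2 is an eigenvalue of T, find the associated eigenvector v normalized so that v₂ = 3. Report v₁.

1

T + 2I = [[-12, 4], [-48, 16]].
Solving (T + 2I)v = 0 gives the eigenspace spanned by (1, 3).
With v₂ = 3, v = (1, 3), so v₁ = 1.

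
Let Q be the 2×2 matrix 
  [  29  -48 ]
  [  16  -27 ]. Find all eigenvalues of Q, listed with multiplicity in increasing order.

Characteristic polynomial: p(μ) = μ^2 - 2μ - 15 = (μ - 5)(μ + 3).
Roots (with multiplicity): -3, 5.

-3, 5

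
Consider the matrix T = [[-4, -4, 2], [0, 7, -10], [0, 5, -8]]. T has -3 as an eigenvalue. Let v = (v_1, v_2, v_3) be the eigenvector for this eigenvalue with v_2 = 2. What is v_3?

2

T + 3I = [[-1, -4, 2], [0, 10, -10], [0, 5, -5]].
Solving (T + 3I)v = 0 gives the eigenspace spanned by (-4, 2, 2).
With v_2 = 2, v = (-4, 2, 2), so v_3 = 2.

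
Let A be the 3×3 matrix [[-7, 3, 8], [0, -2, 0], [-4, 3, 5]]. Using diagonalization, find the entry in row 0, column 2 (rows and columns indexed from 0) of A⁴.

Characteristic polynomial: s^3 + 4s^2 + s - 6 = (s - 1)(s + 2)(s + 3), so the eigenvalues are -3, -2, 1.
s=-2: eigenvector (-1, 1, -1).
s=-3: eigenvector (2, 0, 1).
s=1: eigenvector (1, 0, 1).
P = [[-1, 2, 1], [1, 0, 0], [-1, 1, 1]], D = diag(-2, -3, 1), P⁻¹ = [[0, 1, 0], [1, 0, -1], [-1, 1, 2]].
A⁴ = P·diag(16, 81, 1)·P⁻¹ = [[161, -15, -160], [0, 16, 0], [80, -15, -79]].
The requested entry is -160.

-160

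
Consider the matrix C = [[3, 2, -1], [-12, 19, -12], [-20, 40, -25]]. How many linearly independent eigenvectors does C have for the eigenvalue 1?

1

C − 1I = [[2, 2, -1], [-12, 18, -12], [-20, 40, -26]].
This matrix has rank 2, so its null space has dimension 3 − 2 = 1.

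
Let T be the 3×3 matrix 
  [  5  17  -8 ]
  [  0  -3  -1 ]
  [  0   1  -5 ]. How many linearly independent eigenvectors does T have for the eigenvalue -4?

T + 4I = [[9, 17, -8], [0, 1, -1], [0, 1, -1]].
This matrix has rank 2, so its null space has dimension 3 − 2 = 1.

1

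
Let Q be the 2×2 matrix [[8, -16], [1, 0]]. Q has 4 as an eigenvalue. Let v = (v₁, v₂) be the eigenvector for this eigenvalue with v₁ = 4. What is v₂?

1

Q − 4I = [[4, -16], [1, -4]].
Solving (Q − 4I)v = 0 gives the eigenspace spanned by (4, 1).
With v₁ = 4, v = (4, 1), so v₂ = 1.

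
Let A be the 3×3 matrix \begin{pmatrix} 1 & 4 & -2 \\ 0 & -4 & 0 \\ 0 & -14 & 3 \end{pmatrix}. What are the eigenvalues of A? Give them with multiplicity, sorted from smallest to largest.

-4, 1, 3

Characteristic polynomial: p(μ) = μ^3 - 13μ + 12 = (μ - 3)(μ - 1)(μ + 4).
Roots (with multiplicity): -4, 1, 3.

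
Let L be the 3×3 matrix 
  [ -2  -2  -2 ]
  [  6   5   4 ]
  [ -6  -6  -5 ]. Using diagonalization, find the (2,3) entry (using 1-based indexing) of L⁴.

-60

Characteristic polynomial: s^3 + 2s^2 - s - 2 = (s - 1)(s + 1)(s + 2), so the eigenvalues are -2, -1, 1.
s=-1: eigenvector (-2, 4, -3).
s=1: eigenvector (0, 1, -1).
s=-2: eigenvector (1, -2, 2).
P = [[-2, 0, 1], [4, 1, -2], [-3, -1, 2]], D = diag(-1, 1, -2), P⁻¹ = [[0, 1, 1], [2, 1, 0], [1, 2, 2]].
L⁴ = P·diag(1, 1, 16)·P⁻¹ = [[16, 30, 30], [-30, -59, -60], [30, 60, 61]].
The requested entry is -60.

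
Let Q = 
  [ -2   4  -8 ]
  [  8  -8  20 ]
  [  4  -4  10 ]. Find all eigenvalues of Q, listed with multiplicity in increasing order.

-2, 0, 2

Characteristic polynomial: p(λ) = λ^3 - 4λ = λ(λ - 2)(λ + 2).
Roots (with multiplicity): -2, 0, 2.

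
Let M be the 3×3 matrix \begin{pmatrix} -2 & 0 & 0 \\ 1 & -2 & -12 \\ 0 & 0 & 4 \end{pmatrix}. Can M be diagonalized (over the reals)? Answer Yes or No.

Characteristic polynomial: p(r) = r^3 - 12r - 16 = (r - 4)(r + 2)^2.
r = -2 has algebraic multiplicity 2; rank(M + 2I) = 2, so geometric multiplicity = 1.
Geometric multiplicity < algebraic multiplicity, so M is not diagonalizable.

No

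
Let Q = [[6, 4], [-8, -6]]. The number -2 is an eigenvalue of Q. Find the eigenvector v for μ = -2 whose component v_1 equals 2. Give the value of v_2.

-4

Q + 2I = [[8, 4], [-8, -4]].
Solving (Q + 2I)v = 0 gives the eigenspace spanned by (2, -4).
With v_1 = 2, v = (2, -4), so v_2 = -4.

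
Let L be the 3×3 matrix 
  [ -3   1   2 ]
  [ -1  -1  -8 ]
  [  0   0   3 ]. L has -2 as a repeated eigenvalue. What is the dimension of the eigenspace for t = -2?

1

L + 2I = [[-1, 1, 2], [-1, 1, -8], [0, 0, 5]].
This matrix has rank 2, so its null space has dimension 3 − 2 = 1.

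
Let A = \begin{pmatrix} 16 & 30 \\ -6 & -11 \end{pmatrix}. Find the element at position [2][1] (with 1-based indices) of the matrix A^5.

Characteristic polynomial: r^2 - 5r + 4 = (r - 4)(r - 1), so the eigenvalues are 1, 4.
r=1: eigenvector (-2, 1).
r=4: eigenvector (5, -2).
P = [[-2, 5], [1, -2]], D = diag(1, 4), P⁻¹ = [[2, 5], [1, 2]].
A⁵ = P·diag(1, 1024)·P⁻¹ = [[5116, 10230], [-2046, -4091]].
The requested entry is -2046.

-2046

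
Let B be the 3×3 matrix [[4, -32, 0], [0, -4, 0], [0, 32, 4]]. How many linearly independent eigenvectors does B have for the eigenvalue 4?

2

B − 4I = [[0, -32, 0], [0, -8, 0], [0, 32, 0]].
This matrix has rank 1, so its null space has dimension 3 − 1 = 2.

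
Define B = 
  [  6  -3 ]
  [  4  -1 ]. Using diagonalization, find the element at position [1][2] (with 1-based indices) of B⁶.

-1995

Characteristic polynomial: t^2 - 5t + 6 = (t - 3)(t - 2), so the eigenvalues are 2, 3.
t=2: eigenvector (3, 4).
t=3: eigenvector (1, 1).
P = [[3, 1], [4, 1]], D = diag(2, 3), P⁻¹ = [[-1, 1], [4, -3]].
B⁶ = P·diag(64, 729)·P⁻¹ = [[2724, -1995], [2660, -1931]].
The requested entry is -1995.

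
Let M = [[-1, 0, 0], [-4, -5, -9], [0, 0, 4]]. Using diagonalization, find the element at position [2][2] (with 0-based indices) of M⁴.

256

Characteristic polynomial: s^3 + 2s^2 - 19s - 20 = (s - 4)(s + 1)(s + 5), so the eigenvalues are -5, -1, 4.
s=-1: eigenvector (1, -1, 0).
s=-5: eigenvector (0, 1, 0).
s=4: eigenvector (0, -1, 1).
P = [[1, 0, 0], [-1, 1, -1], [0, 0, 1]], D = diag(-1, -5, 4), P⁻¹ = [[1, 0, 0], [1, 1, 1], [0, 0, 1]].
M⁴ = P·diag(1, 625, 256)·P⁻¹ = [[1, 0, 0], [624, 625, 369], [0, 0, 256]].
The requested entry is 256.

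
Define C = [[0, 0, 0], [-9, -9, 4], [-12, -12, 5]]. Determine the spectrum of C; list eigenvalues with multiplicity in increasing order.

Characteristic polynomial: p(μ) = μ^3 + 4μ^2 + 3μ = μ(μ + 1)(μ + 3).
Roots (with multiplicity): -3, -1, 0.

-3, -1, 0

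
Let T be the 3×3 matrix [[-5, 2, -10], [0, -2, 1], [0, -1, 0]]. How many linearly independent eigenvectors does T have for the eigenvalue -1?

T + 1I = [[-4, 2, -10], [0, -1, 1], [0, -1, 1]].
This matrix has rank 2, so its null space has dimension 3 − 2 = 1.

1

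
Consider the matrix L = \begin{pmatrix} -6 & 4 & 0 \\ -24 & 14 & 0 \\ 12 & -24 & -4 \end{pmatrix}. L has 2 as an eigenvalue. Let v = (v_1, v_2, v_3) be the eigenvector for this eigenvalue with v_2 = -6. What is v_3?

L − 2I = [[-8, 4, 0], [-24, 12, 0], [12, -24, -6]].
Solving (L − 2I)v = 0 gives the eigenspace spanned by (-3, -6, 18).
With v_2 = -6, v = (-3, -6, 18), so v_3 = 18.

18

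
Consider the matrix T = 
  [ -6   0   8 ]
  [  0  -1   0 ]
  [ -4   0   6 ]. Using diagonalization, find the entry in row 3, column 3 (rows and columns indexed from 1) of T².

Characteristic polynomial: μ^3 + μ^2 - 4μ - 4 = (μ - 2)(μ + 1)(μ + 2), so the eigenvalues are -2, -1, 2.
μ=2: eigenvector (-1, 0, -1).
μ=-1: eigenvector (0, 1, 0).
μ=-2: eigenvector (2, 0, 1).
P = [[-1, 0, 2], [0, 1, 0], [-1, 0, 1]], D = diag(2, -1, -2), P⁻¹ = [[1, 0, -2], [0, 1, 0], [1, 0, -1]].
T² = P·diag(4, 1, 4)·P⁻¹ = [[4, 0, 0], [0, 1, 0], [0, 0, 4]].
The requested entry is 4.

4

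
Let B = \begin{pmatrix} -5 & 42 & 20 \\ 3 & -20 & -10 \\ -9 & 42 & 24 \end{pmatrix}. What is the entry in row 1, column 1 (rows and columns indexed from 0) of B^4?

Characteristic polynomial: λ^3 + λ^2 - 26λ + 24 = (λ - 4)(λ - 1)(λ + 6), so the eigenvalues are -6, 1, 4.
λ=1: eigenvector (3, -1, 3).
λ=-6: eigenvector (-2, 1, -2).
λ=4: eigenvector (2, -1, 3).
P = [[3, -2, 2], [-1, 1, -1], [3, -2, 3]], D = diag(1, -6, 4), P⁻¹ = [[1, 2, 0], [0, 3, 1], [-1, 0, 1]].
B⁴ = P·diag(1, 1296, 256)·P⁻¹ = [[-509, -7770, -2080], [255, 3886, 1040], [-765, -7770, -1824]].
The requested entry is 3886.

3886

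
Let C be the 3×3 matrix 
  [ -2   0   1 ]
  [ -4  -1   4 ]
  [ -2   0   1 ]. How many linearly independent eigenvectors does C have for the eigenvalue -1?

2

C + 1I = [[-1, 0, 1], [-4, 0, 4], [-2, 0, 2]].
This matrix has rank 1, so its null space has dimension 3 − 1 = 2.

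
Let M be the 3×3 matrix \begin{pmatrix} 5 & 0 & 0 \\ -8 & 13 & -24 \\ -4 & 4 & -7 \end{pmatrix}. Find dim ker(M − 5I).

2

M − 5I = [[0, 0, 0], [-8, 8, -24], [-4, 4, -12]].
This matrix has rank 1, so its null space has dimension 3 − 1 = 2.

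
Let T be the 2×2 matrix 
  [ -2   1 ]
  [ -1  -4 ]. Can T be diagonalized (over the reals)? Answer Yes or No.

No

Characteristic polynomial: p(μ) = μ^2 + 6μ + 9 = (μ + 3)^2.
μ = -3 has algebraic multiplicity 2; rank(T + 3I) = 1, so geometric multiplicity = 1.
Geometric multiplicity < algebraic multiplicity, so T is not diagonalizable.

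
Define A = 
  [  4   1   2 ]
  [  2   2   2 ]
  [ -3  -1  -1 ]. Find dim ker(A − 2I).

1

A − 2I = [[2, 1, 2], [2, 0, 2], [-3, -1, -3]].
This matrix has rank 2, so its null space has dimension 3 − 2 = 1.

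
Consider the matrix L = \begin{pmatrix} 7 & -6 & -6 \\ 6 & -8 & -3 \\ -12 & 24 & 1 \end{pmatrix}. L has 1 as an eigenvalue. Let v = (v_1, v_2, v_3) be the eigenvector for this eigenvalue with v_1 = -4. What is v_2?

-2

L − 1I = [[6, -6, -6], [6, -9, -3], [-12, 24, 0]].
Solving (L − 1I)v = 0 gives the eigenspace spanned by (-4, -2, -2).
With v_1 = -4, v = (-4, -2, -2), so v_2 = -2.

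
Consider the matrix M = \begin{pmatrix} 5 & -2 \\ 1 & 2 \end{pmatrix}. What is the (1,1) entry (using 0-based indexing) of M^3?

-10

Characteristic polynomial: μ^2 - 7μ + 12 = (μ - 4)(μ - 3), so the eigenvalues are 3, 4.
μ=3: eigenvector (-1, -1).
μ=4: eigenvector (2, 1).
P = [[-1, 2], [-1, 1]], D = diag(3, 4), P⁻¹ = [[1, -2], [1, -1]].
M³ = P·diag(27, 64)·P⁻¹ = [[101, -74], [37, -10]].
The requested entry is -10.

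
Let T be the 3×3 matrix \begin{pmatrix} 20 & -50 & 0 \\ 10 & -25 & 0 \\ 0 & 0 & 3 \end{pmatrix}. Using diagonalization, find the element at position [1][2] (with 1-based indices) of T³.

-1250

Characteristic polynomial: λ^3 + 2λ^2 - 15λ = λ(λ - 3)(λ + 5), so the eigenvalues are -5, 0, 3.
λ=0: eigenvector (5, 2, 0).
λ=-5: eigenvector (2, 1, 0).
λ=3: eigenvector (0, 0, 1).
P = [[5, 2, 0], [2, 1, 0], [0, 0, 1]], D = diag(0, -5, 3), P⁻¹ = [[1, -2, 0], [-2, 5, 0], [0, 0, 1]].
T³ = P·diag(0, -125, 27)·P⁻¹ = [[500, -1250, 0], [250, -625, 0], [0, 0, 27]].
The requested entry is -1250.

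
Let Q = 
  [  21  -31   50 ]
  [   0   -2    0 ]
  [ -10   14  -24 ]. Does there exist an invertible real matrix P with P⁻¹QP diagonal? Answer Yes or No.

Yes

Characteristic polynomial: p(t) = t^3 + 5t^2 + 2t - 8 = (t - 1)(t + 2)(t + 4).
All 3 eigenvalues are distinct, so Q is diagonalizable.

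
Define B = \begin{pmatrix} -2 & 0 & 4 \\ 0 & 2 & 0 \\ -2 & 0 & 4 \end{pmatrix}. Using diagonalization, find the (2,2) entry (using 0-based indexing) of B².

8

Characteristic polynomial: λ^3 - 4λ^2 + 4λ = λ(λ - 2)^2, so the eigenvalues are 0, 2, 2.
λ=2: eigenvector (-1, -1, -1).
λ=2: eigenvector (0, 1, 0).
λ=0: eigenvector (2, 0, 1).
P = [[-1, 0, 2], [-1, 1, 0], [-1, 0, 1]], D = diag(2, 2, 0), P⁻¹ = [[1, 0, -2], [1, 1, -2], [1, 0, -1]].
B² = P·diag(4, 4, 0)·P⁻¹ = [[-4, 0, 8], [0, 4, 0], [-4, 0, 8]].
The requested entry is 8.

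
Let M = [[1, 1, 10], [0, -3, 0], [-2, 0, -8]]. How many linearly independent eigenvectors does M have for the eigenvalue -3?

1

M + 3I = [[4, 1, 10], [0, 0, 0], [-2, 0, -5]].
This matrix has rank 2, so its null space has dimension 3 − 2 = 1.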